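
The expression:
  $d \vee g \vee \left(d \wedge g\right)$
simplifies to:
$d \vee g$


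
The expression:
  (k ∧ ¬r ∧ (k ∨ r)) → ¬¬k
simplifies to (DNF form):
True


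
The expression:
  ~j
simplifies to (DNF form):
~j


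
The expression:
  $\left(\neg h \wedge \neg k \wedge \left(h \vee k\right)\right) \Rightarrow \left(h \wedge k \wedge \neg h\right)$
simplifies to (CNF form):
$\text{True}$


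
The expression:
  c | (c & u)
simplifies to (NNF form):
c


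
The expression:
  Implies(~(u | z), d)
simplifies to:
d | u | z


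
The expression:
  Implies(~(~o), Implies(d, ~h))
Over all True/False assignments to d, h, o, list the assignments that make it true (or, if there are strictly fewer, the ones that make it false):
is false only for:
  d=True, h=True, o=True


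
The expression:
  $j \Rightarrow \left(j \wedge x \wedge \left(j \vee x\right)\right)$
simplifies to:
$x \vee \neg j$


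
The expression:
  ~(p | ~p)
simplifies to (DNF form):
False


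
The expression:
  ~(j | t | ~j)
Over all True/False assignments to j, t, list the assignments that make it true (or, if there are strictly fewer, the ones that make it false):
is never true.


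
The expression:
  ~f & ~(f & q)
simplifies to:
~f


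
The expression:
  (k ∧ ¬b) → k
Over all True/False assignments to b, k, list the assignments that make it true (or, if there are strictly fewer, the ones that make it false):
is always true.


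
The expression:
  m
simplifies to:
m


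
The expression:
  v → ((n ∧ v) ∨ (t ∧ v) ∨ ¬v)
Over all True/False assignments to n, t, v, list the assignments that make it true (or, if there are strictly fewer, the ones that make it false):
is false only for:
  n=False, t=False, v=True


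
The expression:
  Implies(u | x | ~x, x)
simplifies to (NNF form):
x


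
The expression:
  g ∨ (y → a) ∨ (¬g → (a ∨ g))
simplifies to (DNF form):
a ∨ g ∨ ¬y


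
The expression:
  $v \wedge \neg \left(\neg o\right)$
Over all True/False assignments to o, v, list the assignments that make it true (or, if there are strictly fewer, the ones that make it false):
is true only for:
  o=True, v=True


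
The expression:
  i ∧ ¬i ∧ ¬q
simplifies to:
False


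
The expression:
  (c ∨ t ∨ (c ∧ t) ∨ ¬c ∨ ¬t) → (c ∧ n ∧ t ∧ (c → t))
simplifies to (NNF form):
c ∧ n ∧ t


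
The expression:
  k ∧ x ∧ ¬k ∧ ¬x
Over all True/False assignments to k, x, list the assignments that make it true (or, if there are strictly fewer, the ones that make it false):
is never true.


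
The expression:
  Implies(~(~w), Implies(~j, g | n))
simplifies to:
g | j | n | ~w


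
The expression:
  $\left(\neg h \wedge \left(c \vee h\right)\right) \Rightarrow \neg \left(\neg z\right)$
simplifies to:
$h \vee z \vee \neg c$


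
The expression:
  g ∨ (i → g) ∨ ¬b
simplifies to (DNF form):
g ∨ ¬b ∨ ¬i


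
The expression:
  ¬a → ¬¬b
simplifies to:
a ∨ b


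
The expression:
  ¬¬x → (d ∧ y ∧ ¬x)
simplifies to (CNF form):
¬x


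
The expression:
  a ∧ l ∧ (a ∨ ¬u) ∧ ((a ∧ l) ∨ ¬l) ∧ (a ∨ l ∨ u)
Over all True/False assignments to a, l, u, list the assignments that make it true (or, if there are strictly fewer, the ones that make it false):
is true only for:
  a=True, l=True, u=False;
  a=True, l=True, u=True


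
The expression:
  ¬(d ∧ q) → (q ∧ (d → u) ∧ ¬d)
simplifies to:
q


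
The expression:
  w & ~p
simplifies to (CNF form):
w & ~p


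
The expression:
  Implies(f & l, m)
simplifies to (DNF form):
m | ~f | ~l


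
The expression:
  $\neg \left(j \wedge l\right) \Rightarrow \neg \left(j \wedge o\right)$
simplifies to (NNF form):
$l \vee \neg j \vee \neg o$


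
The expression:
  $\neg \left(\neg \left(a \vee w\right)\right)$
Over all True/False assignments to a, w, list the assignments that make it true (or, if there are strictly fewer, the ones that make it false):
is false only for:
  a=False, w=False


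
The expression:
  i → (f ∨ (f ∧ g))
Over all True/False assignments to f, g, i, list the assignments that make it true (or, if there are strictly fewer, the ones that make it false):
is false only for:
  f=False, g=False, i=True;
  f=False, g=True, i=True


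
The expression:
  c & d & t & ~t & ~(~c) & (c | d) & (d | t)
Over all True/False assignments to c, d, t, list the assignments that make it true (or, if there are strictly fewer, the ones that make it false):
is never true.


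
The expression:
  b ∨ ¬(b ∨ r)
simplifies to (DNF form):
b ∨ ¬r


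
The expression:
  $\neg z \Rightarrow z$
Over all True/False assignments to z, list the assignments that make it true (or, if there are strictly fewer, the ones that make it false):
is true only for:
  z=True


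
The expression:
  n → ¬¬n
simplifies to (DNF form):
True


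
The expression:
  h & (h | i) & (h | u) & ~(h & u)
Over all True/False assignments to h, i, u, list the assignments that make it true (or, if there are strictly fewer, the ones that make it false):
is true only for:
  h=True, i=False, u=False;
  h=True, i=True, u=False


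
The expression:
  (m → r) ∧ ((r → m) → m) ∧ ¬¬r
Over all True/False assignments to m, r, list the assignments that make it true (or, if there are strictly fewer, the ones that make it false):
is true only for:
  m=False, r=True;
  m=True, r=True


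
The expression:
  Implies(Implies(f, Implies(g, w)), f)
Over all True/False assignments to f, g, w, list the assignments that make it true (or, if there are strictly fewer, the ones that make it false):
is true only for:
  f=True, g=False, w=False;
  f=True, g=False, w=True;
  f=True, g=True, w=False;
  f=True, g=True, w=True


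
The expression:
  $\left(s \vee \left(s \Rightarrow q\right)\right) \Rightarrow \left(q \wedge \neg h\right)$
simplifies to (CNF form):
$q \wedge \neg h$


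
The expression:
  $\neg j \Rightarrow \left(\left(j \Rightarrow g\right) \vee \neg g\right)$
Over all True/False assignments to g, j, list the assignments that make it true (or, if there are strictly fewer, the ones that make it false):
is always true.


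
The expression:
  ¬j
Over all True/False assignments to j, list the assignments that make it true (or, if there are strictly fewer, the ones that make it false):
is true only for:
  j=False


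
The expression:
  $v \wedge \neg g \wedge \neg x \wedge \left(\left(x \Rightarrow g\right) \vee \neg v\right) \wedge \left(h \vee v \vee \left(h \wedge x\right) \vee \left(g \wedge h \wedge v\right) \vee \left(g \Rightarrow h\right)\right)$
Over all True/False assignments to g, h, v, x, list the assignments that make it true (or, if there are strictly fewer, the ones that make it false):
is true only for:
  g=False, h=False, v=True, x=False;
  g=False, h=True, v=True, x=False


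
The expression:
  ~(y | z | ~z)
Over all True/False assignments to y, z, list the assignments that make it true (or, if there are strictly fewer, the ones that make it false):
is never true.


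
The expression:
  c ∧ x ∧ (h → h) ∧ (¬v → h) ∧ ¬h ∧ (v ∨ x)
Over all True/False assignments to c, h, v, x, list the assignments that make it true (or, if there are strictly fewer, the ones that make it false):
is true only for:
  c=True, h=False, v=True, x=True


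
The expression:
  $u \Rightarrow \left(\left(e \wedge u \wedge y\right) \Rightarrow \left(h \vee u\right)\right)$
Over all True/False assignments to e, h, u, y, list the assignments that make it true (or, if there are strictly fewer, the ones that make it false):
is always true.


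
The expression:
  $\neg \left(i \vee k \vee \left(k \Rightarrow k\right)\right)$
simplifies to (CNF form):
$\text{False}$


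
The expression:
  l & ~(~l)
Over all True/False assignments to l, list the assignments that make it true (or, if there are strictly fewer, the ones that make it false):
is true only for:
  l=True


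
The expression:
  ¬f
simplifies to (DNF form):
¬f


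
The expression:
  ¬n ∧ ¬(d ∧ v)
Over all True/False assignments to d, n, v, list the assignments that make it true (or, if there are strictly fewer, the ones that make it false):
is true only for:
  d=False, n=False, v=False;
  d=False, n=False, v=True;
  d=True, n=False, v=False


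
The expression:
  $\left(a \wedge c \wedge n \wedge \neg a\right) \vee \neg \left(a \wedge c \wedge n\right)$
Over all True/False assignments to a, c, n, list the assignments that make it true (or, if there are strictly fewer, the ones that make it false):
is false only for:
  a=True, c=True, n=True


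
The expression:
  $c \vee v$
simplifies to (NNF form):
$c \vee v$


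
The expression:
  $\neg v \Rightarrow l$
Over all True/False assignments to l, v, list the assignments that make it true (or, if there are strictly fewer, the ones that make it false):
is false only for:
  l=False, v=False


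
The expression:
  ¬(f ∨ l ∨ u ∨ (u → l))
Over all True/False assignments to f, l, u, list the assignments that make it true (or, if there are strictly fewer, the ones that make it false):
is never true.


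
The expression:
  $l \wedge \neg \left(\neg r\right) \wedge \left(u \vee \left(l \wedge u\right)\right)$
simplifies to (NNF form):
$l \wedge r \wedge u$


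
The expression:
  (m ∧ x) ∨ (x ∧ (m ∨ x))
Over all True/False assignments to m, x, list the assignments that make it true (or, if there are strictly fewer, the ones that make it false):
is true only for:
  m=False, x=True;
  m=True, x=True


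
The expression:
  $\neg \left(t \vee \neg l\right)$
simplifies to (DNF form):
$l \wedge \neg t$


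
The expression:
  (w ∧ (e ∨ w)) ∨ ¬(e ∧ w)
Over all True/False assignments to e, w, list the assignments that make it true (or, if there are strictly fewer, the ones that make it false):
is always true.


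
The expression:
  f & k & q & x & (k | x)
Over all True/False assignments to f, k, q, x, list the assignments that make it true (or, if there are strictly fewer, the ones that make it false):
is true only for:
  f=True, k=True, q=True, x=True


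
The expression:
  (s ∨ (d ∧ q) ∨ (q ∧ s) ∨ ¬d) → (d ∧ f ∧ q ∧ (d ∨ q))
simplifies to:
d ∧ (f ∨ ¬q) ∧ (q ∨ ¬s)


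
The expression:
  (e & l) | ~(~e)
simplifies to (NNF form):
e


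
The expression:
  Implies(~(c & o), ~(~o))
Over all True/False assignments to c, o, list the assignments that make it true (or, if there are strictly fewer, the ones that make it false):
is true only for:
  c=False, o=True;
  c=True, o=True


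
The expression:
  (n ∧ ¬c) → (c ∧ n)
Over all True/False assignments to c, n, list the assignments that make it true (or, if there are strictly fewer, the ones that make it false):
is false only for:
  c=False, n=True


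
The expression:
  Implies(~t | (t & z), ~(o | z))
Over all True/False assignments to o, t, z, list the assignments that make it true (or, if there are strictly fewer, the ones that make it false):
is true only for:
  o=False, t=False, z=False;
  o=False, t=True, z=False;
  o=True, t=True, z=False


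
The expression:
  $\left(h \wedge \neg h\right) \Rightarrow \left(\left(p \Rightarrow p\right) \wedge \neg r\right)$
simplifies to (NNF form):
$\text{True}$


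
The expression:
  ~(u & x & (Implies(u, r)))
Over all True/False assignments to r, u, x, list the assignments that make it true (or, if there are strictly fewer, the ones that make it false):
is false only for:
  r=True, u=True, x=True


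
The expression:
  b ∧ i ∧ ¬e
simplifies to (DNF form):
b ∧ i ∧ ¬e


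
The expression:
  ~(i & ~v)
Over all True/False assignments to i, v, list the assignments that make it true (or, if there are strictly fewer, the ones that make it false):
is false only for:
  i=True, v=False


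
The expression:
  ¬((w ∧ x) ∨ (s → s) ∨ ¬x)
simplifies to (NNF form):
False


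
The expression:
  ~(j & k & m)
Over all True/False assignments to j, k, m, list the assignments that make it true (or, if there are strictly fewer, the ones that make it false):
is false only for:
  j=True, k=True, m=True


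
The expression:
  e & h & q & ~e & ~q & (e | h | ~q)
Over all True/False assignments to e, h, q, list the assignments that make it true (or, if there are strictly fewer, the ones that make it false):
is never true.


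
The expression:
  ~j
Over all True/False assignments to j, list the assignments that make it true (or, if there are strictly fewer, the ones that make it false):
is true only for:
  j=False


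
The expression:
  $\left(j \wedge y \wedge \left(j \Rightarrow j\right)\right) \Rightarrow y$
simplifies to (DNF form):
$\text{True}$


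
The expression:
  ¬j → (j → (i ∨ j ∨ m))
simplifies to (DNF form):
True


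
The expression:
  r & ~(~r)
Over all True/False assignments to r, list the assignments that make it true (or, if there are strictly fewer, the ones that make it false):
is true only for:
  r=True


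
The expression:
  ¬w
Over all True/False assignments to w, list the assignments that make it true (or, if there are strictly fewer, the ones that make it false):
is true only for:
  w=False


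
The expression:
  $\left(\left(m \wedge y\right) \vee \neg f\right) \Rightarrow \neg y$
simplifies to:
$\left(f \wedge \neg m\right) \vee \neg y$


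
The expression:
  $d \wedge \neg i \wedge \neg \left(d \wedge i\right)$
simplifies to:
$d \wedge \neg i$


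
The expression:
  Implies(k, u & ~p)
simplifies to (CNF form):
(u | ~k) & (~k | ~p)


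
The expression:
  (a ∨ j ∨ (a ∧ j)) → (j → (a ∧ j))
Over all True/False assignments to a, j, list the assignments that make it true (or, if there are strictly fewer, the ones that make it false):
is false only for:
  a=False, j=True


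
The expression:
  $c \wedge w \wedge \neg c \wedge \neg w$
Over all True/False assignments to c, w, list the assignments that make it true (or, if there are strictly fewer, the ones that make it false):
is never true.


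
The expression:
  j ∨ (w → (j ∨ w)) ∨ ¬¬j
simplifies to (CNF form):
True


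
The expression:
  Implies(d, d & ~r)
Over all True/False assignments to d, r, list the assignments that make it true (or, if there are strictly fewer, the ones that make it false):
is false only for:
  d=True, r=True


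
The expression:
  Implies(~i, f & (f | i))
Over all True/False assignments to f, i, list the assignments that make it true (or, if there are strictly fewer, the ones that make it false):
is false only for:
  f=False, i=False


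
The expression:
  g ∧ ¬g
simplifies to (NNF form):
False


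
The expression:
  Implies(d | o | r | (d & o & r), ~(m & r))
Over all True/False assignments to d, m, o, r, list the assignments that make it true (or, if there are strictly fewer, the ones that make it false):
is false only for:
  d=False, m=True, o=False, r=True;
  d=False, m=True, o=True, r=True;
  d=True, m=True, o=False, r=True;
  d=True, m=True, o=True, r=True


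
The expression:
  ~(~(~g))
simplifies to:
~g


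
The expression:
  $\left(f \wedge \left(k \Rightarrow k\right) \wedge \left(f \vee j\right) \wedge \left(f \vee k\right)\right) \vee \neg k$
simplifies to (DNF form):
$f \vee \neg k$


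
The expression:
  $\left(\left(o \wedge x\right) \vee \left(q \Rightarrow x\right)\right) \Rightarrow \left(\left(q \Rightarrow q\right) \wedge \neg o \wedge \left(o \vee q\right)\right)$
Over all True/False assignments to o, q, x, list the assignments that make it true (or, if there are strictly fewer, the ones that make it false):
is true only for:
  o=False, q=True, x=False;
  o=False, q=True, x=True;
  o=True, q=True, x=False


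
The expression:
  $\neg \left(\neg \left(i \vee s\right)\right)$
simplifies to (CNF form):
$i \vee s$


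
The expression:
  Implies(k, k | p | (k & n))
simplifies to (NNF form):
True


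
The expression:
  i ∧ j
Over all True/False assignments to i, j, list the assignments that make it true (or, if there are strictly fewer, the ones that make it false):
is true only for:
  i=True, j=True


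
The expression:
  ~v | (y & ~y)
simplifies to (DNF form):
~v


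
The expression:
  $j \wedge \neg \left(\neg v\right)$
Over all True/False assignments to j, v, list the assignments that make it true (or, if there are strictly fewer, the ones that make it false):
is true only for:
  j=True, v=True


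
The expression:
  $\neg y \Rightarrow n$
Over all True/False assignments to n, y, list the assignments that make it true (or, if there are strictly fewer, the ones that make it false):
is false only for:
  n=False, y=False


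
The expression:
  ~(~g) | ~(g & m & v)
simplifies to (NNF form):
True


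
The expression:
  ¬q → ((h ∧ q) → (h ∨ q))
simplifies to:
True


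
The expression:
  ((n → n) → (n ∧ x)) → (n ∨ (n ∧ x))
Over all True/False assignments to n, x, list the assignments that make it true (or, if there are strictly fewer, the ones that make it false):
is always true.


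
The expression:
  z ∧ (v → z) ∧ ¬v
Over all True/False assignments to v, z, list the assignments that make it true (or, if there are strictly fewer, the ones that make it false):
is true only for:
  v=False, z=True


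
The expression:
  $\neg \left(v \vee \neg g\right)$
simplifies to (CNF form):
$g \wedge \neg v$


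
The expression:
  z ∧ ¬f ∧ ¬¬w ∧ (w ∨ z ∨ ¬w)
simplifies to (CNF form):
w ∧ z ∧ ¬f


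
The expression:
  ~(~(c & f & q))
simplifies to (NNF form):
c & f & q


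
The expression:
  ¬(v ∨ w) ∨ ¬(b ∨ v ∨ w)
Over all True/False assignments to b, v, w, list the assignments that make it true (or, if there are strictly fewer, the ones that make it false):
is true only for:
  b=False, v=False, w=False;
  b=True, v=False, w=False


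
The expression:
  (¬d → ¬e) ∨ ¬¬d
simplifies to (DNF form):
d ∨ ¬e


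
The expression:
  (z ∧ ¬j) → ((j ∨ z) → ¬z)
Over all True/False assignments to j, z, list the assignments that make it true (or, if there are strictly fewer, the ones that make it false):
is false only for:
  j=False, z=True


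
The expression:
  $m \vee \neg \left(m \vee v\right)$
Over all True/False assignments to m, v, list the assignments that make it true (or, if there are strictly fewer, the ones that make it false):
is false only for:
  m=False, v=True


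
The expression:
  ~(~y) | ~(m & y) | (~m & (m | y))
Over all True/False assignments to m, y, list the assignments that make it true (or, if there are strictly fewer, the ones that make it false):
is always true.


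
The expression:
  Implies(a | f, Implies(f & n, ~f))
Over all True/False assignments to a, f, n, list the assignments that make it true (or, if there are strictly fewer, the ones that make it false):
is false only for:
  a=False, f=True, n=True;
  a=True, f=True, n=True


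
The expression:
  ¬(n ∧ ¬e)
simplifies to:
e ∨ ¬n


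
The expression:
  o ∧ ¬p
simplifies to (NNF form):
o ∧ ¬p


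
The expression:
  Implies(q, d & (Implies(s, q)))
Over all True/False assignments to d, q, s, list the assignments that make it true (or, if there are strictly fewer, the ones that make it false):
is false only for:
  d=False, q=True, s=False;
  d=False, q=True, s=True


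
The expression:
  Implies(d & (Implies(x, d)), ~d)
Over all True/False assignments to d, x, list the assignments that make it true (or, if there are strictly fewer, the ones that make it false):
is true only for:
  d=False, x=False;
  d=False, x=True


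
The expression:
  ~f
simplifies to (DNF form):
~f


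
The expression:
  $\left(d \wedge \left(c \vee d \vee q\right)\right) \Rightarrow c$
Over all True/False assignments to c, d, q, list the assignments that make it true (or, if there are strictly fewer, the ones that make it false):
is false only for:
  c=False, d=True, q=False;
  c=False, d=True, q=True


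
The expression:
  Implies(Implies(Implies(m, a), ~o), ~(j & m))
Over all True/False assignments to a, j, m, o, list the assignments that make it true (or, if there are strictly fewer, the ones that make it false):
is false only for:
  a=False, j=True, m=True, o=False;
  a=False, j=True, m=True, o=True;
  a=True, j=True, m=True, o=False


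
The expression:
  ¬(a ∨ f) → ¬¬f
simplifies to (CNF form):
a ∨ f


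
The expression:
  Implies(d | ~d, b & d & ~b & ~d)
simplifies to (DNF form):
False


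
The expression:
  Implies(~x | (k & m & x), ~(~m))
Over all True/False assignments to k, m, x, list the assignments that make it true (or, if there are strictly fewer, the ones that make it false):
is false only for:
  k=False, m=False, x=False;
  k=True, m=False, x=False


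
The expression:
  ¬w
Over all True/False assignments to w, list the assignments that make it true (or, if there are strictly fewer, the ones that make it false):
is true only for:
  w=False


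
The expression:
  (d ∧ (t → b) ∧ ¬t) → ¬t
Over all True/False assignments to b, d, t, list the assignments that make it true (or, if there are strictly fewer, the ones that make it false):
is always true.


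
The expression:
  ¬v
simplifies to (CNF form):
¬v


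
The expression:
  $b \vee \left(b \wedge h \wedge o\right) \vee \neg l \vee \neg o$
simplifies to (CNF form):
$b \vee \neg l \vee \neg o$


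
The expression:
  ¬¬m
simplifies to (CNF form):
m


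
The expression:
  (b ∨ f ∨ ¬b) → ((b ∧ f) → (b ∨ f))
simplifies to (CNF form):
True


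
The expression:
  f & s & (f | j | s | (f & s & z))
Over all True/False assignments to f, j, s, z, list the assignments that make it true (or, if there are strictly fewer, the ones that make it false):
is true only for:
  f=True, j=False, s=True, z=False;
  f=True, j=False, s=True, z=True;
  f=True, j=True, s=True, z=False;
  f=True, j=True, s=True, z=True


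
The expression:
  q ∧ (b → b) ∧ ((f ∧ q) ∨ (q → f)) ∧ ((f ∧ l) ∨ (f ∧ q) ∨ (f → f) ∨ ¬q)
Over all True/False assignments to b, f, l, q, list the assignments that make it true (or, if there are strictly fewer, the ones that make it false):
is true only for:
  b=False, f=True, l=False, q=True;
  b=False, f=True, l=True, q=True;
  b=True, f=True, l=False, q=True;
  b=True, f=True, l=True, q=True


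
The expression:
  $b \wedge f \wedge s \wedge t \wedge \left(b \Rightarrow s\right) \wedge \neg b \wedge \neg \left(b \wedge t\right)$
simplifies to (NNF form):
$\text{False}$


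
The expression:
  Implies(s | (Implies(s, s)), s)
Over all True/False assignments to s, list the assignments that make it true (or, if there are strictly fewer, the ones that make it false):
is true only for:
  s=True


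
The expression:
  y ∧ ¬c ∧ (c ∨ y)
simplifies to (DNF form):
y ∧ ¬c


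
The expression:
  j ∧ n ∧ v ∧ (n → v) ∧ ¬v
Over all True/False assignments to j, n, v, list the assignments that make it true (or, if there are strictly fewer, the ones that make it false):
is never true.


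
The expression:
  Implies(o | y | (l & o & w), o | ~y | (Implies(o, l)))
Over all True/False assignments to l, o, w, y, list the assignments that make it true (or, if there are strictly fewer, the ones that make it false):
is always true.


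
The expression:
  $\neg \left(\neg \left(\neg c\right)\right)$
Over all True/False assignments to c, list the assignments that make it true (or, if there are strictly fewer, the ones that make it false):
is true only for:
  c=False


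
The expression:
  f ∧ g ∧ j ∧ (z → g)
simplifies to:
f ∧ g ∧ j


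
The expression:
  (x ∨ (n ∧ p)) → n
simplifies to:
n ∨ ¬x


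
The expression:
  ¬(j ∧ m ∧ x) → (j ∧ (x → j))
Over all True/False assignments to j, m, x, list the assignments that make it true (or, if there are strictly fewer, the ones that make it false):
is true only for:
  j=True, m=False, x=False;
  j=True, m=False, x=True;
  j=True, m=True, x=False;
  j=True, m=True, x=True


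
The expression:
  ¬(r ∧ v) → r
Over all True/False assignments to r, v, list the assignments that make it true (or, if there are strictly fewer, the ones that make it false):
is true only for:
  r=True, v=False;
  r=True, v=True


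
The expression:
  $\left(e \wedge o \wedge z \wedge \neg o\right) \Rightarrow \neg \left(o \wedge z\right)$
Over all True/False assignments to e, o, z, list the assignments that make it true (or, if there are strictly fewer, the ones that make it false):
is always true.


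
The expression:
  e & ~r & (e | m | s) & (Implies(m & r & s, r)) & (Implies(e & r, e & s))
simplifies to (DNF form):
e & ~r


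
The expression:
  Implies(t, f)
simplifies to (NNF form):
f | ~t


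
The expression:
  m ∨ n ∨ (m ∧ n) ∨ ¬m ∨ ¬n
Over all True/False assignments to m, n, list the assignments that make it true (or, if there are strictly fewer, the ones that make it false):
is always true.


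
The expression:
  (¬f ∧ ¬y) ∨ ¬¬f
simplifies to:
f ∨ ¬y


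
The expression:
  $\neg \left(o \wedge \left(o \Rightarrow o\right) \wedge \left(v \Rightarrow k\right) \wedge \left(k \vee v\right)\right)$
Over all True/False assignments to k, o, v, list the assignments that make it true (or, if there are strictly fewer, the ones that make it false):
is false only for:
  k=True, o=True, v=False;
  k=True, o=True, v=True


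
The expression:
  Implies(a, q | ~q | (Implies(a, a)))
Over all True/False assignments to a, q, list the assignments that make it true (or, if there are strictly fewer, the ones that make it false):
is always true.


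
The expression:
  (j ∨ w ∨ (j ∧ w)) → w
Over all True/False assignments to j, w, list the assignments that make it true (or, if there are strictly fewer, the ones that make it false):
is false only for:
  j=True, w=False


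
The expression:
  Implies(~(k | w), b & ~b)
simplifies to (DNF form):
k | w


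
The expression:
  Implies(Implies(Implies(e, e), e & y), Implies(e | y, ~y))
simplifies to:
~e | ~y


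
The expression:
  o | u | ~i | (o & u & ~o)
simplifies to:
o | u | ~i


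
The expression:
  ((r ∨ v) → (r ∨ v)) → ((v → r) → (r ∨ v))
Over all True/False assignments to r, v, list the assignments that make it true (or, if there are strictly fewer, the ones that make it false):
is false only for:
  r=False, v=False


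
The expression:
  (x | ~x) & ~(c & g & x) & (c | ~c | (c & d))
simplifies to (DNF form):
~c | ~g | ~x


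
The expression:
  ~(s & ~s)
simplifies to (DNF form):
True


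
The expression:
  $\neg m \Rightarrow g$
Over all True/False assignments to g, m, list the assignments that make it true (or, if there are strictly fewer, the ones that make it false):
is false only for:
  g=False, m=False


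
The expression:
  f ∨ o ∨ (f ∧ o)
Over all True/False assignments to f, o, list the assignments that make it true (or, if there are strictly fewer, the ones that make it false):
is false only for:
  f=False, o=False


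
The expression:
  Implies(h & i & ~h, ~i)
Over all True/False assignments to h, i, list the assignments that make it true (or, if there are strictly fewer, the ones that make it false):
is always true.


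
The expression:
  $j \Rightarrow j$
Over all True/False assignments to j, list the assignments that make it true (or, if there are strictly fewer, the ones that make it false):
is always true.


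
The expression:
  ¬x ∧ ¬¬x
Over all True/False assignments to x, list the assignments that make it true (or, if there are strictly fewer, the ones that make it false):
is never true.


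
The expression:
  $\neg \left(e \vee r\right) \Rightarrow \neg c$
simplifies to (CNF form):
$e \vee r \vee \neg c$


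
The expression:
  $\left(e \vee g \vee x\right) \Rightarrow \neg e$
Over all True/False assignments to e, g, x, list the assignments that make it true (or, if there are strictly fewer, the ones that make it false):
is true only for:
  e=False, g=False, x=False;
  e=False, g=False, x=True;
  e=False, g=True, x=False;
  e=False, g=True, x=True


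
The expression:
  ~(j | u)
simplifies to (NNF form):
~j & ~u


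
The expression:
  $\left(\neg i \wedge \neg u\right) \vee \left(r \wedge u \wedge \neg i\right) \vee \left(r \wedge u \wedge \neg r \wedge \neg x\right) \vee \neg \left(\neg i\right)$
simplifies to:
$i \vee r \vee \neg u$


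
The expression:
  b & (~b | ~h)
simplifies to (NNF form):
b & ~h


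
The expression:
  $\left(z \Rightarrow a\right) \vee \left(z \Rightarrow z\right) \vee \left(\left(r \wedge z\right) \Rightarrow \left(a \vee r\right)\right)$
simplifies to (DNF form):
$\text{True}$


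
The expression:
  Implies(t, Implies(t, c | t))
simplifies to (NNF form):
True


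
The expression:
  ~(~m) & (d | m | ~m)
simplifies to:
m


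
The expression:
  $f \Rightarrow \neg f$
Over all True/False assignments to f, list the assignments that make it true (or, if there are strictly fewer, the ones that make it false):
is true only for:
  f=False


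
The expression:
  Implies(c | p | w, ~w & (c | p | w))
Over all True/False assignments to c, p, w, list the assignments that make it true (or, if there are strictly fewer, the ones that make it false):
is true only for:
  c=False, p=False, w=False;
  c=False, p=True, w=False;
  c=True, p=False, w=False;
  c=True, p=True, w=False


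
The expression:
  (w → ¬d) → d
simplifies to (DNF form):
d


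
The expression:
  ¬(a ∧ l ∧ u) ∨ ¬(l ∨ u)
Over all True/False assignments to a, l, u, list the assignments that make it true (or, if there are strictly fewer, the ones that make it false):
is false only for:
  a=True, l=True, u=True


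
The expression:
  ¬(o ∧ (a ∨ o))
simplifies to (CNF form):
¬o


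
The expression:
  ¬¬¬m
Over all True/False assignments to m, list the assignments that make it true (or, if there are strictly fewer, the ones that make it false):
is true only for:
  m=False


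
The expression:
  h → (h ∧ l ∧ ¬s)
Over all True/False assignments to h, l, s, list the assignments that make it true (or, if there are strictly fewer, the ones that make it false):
is false only for:
  h=True, l=False, s=False;
  h=True, l=False, s=True;
  h=True, l=True, s=True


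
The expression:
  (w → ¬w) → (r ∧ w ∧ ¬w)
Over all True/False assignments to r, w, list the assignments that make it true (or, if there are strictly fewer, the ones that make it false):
is true only for:
  r=False, w=True;
  r=True, w=True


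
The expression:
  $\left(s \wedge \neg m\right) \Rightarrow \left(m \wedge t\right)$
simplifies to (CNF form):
$m \vee \neg s$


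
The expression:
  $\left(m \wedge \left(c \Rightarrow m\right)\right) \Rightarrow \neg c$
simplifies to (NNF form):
$\neg c \vee \neg m$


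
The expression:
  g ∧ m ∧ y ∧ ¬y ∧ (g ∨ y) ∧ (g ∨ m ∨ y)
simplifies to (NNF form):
False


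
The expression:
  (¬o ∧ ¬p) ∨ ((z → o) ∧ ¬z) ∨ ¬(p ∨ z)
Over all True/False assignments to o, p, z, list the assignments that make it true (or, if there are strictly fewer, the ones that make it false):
is false only for:
  o=False, p=True, z=True;
  o=True, p=False, z=True;
  o=True, p=True, z=True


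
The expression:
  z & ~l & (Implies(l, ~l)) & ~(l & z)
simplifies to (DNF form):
z & ~l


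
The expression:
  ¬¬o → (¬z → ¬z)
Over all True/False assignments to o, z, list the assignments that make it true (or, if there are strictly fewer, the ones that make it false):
is always true.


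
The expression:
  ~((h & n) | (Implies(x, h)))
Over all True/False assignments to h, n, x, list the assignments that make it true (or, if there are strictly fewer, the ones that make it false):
is true only for:
  h=False, n=False, x=True;
  h=False, n=True, x=True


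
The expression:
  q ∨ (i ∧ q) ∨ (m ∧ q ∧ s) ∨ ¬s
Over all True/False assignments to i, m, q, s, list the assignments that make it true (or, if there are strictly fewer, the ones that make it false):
is false only for:
  i=False, m=False, q=False, s=True;
  i=False, m=True, q=False, s=True;
  i=True, m=False, q=False, s=True;
  i=True, m=True, q=False, s=True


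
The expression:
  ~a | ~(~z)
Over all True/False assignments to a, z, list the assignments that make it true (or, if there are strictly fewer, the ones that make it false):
is false only for:
  a=True, z=False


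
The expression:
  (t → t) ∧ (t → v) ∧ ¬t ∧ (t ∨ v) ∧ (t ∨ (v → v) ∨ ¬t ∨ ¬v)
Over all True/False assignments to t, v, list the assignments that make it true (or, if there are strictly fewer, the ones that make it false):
is true only for:
  t=False, v=True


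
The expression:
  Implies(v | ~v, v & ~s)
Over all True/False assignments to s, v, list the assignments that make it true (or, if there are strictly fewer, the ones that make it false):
is true only for:
  s=False, v=True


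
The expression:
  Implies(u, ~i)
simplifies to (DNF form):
~i | ~u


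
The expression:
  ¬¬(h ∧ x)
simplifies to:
h ∧ x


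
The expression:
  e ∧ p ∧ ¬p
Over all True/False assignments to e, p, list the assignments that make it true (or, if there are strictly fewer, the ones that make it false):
is never true.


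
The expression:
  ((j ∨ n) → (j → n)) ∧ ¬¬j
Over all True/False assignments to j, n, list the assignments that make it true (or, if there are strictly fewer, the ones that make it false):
is true only for:
  j=True, n=True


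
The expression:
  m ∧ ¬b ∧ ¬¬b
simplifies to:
False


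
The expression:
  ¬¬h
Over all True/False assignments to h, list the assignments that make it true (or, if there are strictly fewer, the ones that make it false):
is true only for:
  h=True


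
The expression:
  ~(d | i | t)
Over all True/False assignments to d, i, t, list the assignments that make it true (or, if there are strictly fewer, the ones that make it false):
is true only for:
  d=False, i=False, t=False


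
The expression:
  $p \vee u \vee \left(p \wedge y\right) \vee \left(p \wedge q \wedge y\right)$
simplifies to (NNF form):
$p \vee u$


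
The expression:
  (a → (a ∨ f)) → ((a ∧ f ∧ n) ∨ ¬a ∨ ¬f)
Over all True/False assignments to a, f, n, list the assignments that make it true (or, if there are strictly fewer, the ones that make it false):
is false only for:
  a=True, f=True, n=False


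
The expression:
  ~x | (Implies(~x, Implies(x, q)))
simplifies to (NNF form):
True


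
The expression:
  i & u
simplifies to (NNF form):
i & u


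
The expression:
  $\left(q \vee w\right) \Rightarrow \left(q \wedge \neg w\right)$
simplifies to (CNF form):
$\neg w$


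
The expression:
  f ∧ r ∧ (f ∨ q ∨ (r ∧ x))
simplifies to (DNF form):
f ∧ r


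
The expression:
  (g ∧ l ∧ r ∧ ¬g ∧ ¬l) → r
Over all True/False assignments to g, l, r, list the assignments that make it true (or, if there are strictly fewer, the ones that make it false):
is always true.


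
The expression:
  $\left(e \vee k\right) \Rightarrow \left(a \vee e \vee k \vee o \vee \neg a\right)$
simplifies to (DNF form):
$\text{True}$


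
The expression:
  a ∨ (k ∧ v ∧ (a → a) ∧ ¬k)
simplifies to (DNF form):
a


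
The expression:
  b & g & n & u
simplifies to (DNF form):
b & g & n & u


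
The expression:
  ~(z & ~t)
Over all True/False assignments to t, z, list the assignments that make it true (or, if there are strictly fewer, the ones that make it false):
is false only for:
  t=False, z=True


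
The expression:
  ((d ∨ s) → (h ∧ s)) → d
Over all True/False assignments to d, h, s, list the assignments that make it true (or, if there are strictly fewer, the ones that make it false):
is false only for:
  d=False, h=False, s=False;
  d=False, h=True, s=False;
  d=False, h=True, s=True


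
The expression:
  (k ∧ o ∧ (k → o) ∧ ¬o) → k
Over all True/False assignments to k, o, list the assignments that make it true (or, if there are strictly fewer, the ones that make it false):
is always true.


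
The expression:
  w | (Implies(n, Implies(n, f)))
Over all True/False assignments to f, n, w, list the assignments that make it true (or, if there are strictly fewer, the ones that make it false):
is false only for:
  f=False, n=True, w=False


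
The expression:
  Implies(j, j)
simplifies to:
True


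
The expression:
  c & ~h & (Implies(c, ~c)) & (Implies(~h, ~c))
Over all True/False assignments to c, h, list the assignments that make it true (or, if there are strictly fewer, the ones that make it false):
is never true.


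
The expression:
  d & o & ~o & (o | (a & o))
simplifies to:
False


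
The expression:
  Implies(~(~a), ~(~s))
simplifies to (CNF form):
s | ~a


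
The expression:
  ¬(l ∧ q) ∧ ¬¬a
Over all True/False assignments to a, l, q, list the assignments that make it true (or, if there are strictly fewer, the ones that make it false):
is true only for:
  a=True, l=False, q=False;
  a=True, l=False, q=True;
  a=True, l=True, q=False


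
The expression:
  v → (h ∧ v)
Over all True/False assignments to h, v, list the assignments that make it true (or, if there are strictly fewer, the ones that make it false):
is false only for:
  h=False, v=True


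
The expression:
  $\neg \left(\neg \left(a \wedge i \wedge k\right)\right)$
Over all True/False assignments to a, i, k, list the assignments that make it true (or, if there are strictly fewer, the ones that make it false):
is true only for:
  a=True, i=True, k=True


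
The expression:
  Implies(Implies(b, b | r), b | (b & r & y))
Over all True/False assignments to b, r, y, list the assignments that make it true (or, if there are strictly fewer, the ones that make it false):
is true only for:
  b=True, r=False, y=False;
  b=True, r=False, y=True;
  b=True, r=True, y=False;
  b=True, r=True, y=True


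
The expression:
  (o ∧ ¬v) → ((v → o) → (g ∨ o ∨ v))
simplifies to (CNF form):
True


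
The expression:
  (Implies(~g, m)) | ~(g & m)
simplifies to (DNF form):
True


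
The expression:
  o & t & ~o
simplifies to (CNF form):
False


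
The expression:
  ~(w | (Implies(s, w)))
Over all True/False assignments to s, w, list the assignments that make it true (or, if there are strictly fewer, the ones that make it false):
is true only for:
  s=True, w=False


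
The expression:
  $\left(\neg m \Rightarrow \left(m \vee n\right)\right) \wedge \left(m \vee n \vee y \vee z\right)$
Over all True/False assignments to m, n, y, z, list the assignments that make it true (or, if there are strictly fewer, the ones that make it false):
is false only for:
  m=False, n=False, y=False, z=False;
  m=False, n=False, y=False, z=True;
  m=False, n=False, y=True, z=False;
  m=False, n=False, y=True, z=True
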